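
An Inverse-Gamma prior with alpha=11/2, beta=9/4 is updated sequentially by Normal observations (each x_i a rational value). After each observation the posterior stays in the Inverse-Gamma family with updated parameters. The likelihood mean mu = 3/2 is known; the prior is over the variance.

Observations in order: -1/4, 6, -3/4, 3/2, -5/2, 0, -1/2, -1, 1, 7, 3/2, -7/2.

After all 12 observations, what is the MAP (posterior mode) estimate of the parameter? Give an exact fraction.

187/40

obs 1: x=-1/4 → posterior Inverse-Gamma(6, 121/32)
obs 2: x=6 → posterior Inverse-Gamma(13/2, 445/32)
obs 3: x=-3/4 → posterior Inverse-Gamma(7, 263/16)
obs 4: x=3/2 → posterior Inverse-Gamma(15/2, 263/16)
obs 5: x=-5/2 → posterior Inverse-Gamma(8, 391/16)
obs 6: x=0 → posterior Inverse-Gamma(17/2, 409/16)
obs 7: x=-1/2 → posterior Inverse-Gamma(9, 441/16)
obs 8: x=-1 → posterior Inverse-Gamma(19/2, 491/16)
obs 9: x=1 → posterior Inverse-Gamma(10, 493/16)
obs 10: x=7 → posterior Inverse-Gamma(21/2, 735/16)
obs 11: x=3/2 → posterior Inverse-Gamma(11, 735/16)
obs 12: x=-7/2 → posterior Inverse-Gamma(23/2, 935/16)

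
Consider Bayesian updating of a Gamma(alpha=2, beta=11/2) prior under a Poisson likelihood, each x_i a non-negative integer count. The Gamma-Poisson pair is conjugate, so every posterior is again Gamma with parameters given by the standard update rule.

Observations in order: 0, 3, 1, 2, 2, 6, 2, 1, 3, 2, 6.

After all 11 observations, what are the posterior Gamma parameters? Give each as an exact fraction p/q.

alpha=30, beta=33/2

obs 1: x=0 → posterior Gamma(2, 13/2)
obs 2: x=3 → posterior Gamma(5, 15/2)
obs 3: x=1 → posterior Gamma(6, 17/2)
obs 4: x=2 → posterior Gamma(8, 19/2)
obs 5: x=2 → posterior Gamma(10, 21/2)
obs 6: x=6 → posterior Gamma(16, 23/2)
obs 7: x=2 → posterior Gamma(18, 25/2)
obs 8: x=1 → posterior Gamma(19, 27/2)
obs 9: x=3 → posterior Gamma(22, 29/2)
obs 10: x=2 → posterior Gamma(24, 31/2)
obs 11: x=6 → posterior Gamma(30, 33/2)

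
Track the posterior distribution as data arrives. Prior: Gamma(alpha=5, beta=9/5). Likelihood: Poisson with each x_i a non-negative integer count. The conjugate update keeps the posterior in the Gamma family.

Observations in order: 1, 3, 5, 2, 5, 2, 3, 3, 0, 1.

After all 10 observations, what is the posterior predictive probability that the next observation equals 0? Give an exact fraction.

obs 1: x=1 → posterior Gamma(6, 14/5)
obs 2: x=3 → posterior Gamma(9, 19/5)
obs 3: x=5 → posterior Gamma(14, 24/5)
obs 4: x=2 → posterior Gamma(16, 29/5)
obs 5: x=5 → posterior Gamma(21, 34/5)
obs 6: x=2 → posterior Gamma(23, 39/5)
obs 7: x=3 → posterior Gamma(26, 44/5)
obs 8: x=3 → posterior Gamma(29, 49/5)
obs 9: x=0 → posterior Gamma(29, 54/5)
obs 10: x=1 → posterior Gamma(30, 59/5)

133524312114275664899926313757566191470823300027804201/1532495540865888858358347027150309183618739122183602176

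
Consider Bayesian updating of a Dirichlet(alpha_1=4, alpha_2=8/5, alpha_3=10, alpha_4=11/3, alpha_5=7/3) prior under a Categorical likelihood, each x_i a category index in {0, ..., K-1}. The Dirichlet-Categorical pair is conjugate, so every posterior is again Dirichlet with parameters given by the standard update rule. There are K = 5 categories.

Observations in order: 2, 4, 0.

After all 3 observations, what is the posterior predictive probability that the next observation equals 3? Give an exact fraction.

55/369

obs 1: x=2 → posterior Dirichlet(4, 8/5, 11, 11/3, 7/3)
obs 2: x=4 → posterior Dirichlet(4, 8/5, 11, 11/3, 10/3)
obs 3: x=0 → posterior Dirichlet(5, 8/5, 11, 11/3, 10/3)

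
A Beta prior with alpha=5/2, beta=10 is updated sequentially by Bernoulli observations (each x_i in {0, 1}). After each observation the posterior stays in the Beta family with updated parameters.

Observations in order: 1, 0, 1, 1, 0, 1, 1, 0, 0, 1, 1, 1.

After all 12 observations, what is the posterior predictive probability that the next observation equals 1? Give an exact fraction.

obs 1: x=1 → posterior Beta(7/2, 10)
obs 2: x=0 → posterior Beta(7/2, 11)
obs 3: x=1 → posterior Beta(9/2, 11)
obs 4: x=1 → posterior Beta(11/2, 11)
obs 5: x=0 → posterior Beta(11/2, 12)
obs 6: x=1 → posterior Beta(13/2, 12)
obs 7: x=1 → posterior Beta(15/2, 12)
obs 8: x=0 → posterior Beta(15/2, 13)
obs 9: x=0 → posterior Beta(15/2, 14)
obs 10: x=1 → posterior Beta(17/2, 14)
obs 11: x=1 → posterior Beta(19/2, 14)
obs 12: x=1 → posterior Beta(21/2, 14)

3/7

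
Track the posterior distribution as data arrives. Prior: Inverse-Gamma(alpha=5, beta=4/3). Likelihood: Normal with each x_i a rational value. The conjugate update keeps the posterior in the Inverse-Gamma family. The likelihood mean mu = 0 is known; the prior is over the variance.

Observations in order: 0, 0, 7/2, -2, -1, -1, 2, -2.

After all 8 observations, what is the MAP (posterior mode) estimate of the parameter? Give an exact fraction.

347/240

obs 1: x=0 → posterior Inverse-Gamma(11/2, 4/3)
obs 2: x=0 → posterior Inverse-Gamma(6, 4/3)
obs 3: x=7/2 → posterior Inverse-Gamma(13/2, 179/24)
obs 4: x=-2 → posterior Inverse-Gamma(7, 227/24)
obs 5: x=-1 → posterior Inverse-Gamma(15/2, 239/24)
obs 6: x=-1 → posterior Inverse-Gamma(8, 251/24)
obs 7: x=2 → posterior Inverse-Gamma(17/2, 299/24)
obs 8: x=-2 → posterior Inverse-Gamma(9, 347/24)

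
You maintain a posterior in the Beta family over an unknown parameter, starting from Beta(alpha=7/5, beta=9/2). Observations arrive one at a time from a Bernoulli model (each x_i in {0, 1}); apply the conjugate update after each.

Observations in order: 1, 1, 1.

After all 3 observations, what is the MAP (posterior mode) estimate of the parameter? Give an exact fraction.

34/69

obs 1: x=1 → posterior Beta(12/5, 9/2)
obs 2: x=1 → posterior Beta(17/5, 9/2)
obs 3: x=1 → posterior Beta(22/5, 9/2)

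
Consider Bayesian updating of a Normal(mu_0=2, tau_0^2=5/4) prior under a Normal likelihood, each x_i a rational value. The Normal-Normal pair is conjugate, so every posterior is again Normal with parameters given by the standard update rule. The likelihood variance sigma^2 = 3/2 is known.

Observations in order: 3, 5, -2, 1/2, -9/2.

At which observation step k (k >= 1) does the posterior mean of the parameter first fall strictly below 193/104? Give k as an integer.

obs 1: x=3 → posterior Normal(27/11, 15/22)
obs 2: x=5 → posterior Normal(13/4, 15/32)
obs 3: x=-2 → posterior Normal(2, 5/14)
obs 4: x=1/2 → posterior Normal(89/52, 15/52)
obs 5: x=-9/2 → posterior Normal(22/31, 15/62)

k = 4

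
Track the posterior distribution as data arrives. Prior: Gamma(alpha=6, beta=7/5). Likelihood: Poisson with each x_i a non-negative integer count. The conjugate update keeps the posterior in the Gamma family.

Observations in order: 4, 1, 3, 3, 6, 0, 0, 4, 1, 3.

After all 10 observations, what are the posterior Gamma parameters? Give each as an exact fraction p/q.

alpha=31, beta=57/5

obs 1: x=4 → posterior Gamma(10, 12/5)
obs 2: x=1 → posterior Gamma(11, 17/5)
obs 3: x=3 → posterior Gamma(14, 22/5)
obs 4: x=3 → posterior Gamma(17, 27/5)
obs 5: x=6 → posterior Gamma(23, 32/5)
obs 6: x=0 → posterior Gamma(23, 37/5)
obs 7: x=0 → posterior Gamma(23, 42/5)
obs 8: x=4 → posterior Gamma(27, 47/5)
obs 9: x=1 → posterior Gamma(28, 52/5)
obs 10: x=3 → posterior Gamma(31, 57/5)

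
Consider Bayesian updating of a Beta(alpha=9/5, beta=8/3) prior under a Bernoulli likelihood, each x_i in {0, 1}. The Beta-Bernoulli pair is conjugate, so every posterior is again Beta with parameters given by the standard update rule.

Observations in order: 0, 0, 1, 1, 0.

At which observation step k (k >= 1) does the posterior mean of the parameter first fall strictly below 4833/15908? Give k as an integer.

k = 2

obs 1: x=0 → posterior Beta(9/5, 11/3)
obs 2: x=0 → posterior Beta(9/5, 14/3)
obs 3: x=1 → posterior Beta(14/5, 14/3)
obs 4: x=1 → posterior Beta(19/5, 14/3)
obs 5: x=0 → posterior Beta(19/5, 17/3)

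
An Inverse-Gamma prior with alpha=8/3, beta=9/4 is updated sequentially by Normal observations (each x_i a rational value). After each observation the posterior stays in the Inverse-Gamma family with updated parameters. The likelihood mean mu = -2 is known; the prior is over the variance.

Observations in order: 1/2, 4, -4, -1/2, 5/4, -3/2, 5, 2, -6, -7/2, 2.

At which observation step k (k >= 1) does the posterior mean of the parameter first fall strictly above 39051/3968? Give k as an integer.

obs 1: x=1/2 → posterior Inverse-Gamma(19/6, 43/8)
obs 2: x=4 → posterior Inverse-Gamma(11/3, 187/8)
obs 3: x=-4 → posterior Inverse-Gamma(25/6, 203/8)
obs 4: x=-1/2 → posterior Inverse-Gamma(14/3, 53/2)
obs 5: x=5/4 → posterior Inverse-Gamma(31/6, 1017/32)
obs 6: x=-3/2 → posterior Inverse-Gamma(17/3, 1021/32)
obs 7: x=5 → posterior Inverse-Gamma(37/6, 1805/32)
obs 8: x=2 → posterior Inverse-Gamma(20/3, 2061/32)
obs 9: x=-6 → posterior Inverse-Gamma(43/6, 2317/32)
obs 10: x=-7/2 → posterior Inverse-Gamma(23/3, 2353/32)
obs 11: x=2 → posterior Inverse-Gamma(49/6, 2609/32)

k = 7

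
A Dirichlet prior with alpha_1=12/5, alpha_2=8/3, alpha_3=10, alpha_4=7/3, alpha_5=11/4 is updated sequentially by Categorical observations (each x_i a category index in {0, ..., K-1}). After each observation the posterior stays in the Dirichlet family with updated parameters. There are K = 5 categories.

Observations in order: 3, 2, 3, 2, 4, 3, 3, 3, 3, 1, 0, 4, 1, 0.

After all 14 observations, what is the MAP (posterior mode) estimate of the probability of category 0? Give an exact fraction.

68/583

obs 1: x=3 → posterior Dirichlet(12/5, 8/3, 10, 10/3, 11/4)
obs 2: x=2 → posterior Dirichlet(12/5, 8/3, 11, 10/3, 11/4)
obs 3: x=3 → posterior Dirichlet(12/5, 8/3, 11, 13/3, 11/4)
obs 4: x=2 → posterior Dirichlet(12/5, 8/3, 12, 13/3, 11/4)
obs 5: x=4 → posterior Dirichlet(12/5, 8/3, 12, 13/3, 15/4)
obs 6: x=3 → posterior Dirichlet(12/5, 8/3, 12, 16/3, 15/4)
obs 7: x=3 → posterior Dirichlet(12/5, 8/3, 12, 19/3, 15/4)
obs 8: x=3 → posterior Dirichlet(12/5, 8/3, 12, 22/3, 15/4)
obs 9: x=3 → posterior Dirichlet(12/5, 8/3, 12, 25/3, 15/4)
obs 10: x=1 → posterior Dirichlet(12/5, 11/3, 12, 25/3, 15/4)
obs 11: x=0 → posterior Dirichlet(17/5, 11/3, 12, 25/3, 15/4)
obs 12: x=4 → posterior Dirichlet(17/5, 11/3, 12, 25/3, 19/4)
obs 13: x=1 → posterior Dirichlet(17/5, 14/3, 12, 25/3, 19/4)
obs 14: x=0 → posterior Dirichlet(22/5, 14/3, 12, 25/3, 19/4)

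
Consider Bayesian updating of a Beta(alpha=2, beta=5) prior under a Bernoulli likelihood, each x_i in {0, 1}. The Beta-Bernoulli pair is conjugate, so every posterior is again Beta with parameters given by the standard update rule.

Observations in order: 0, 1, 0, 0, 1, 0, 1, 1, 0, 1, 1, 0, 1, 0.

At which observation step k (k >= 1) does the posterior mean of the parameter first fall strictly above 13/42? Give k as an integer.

k = 2

obs 1: x=0 → posterior Beta(2, 6)
obs 2: x=1 → posterior Beta(3, 6)
obs 3: x=0 → posterior Beta(3, 7)
obs 4: x=0 → posterior Beta(3, 8)
obs 5: x=1 → posterior Beta(4, 8)
obs 6: x=0 → posterior Beta(4, 9)
obs 7: x=1 → posterior Beta(5, 9)
obs 8: x=1 → posterior Beta(6, 9)
obs 9: x=0 → posterior Beta(6, 10)
obs 10: x=1 → posterior Beta(7, 10)
obs 11: x=1 → posterior Beta(8, 10)
obs 12: x=0 → posterior Beta(8, 11)
obs 13: x=1 → posterior Beta(9, 11)
obs 14: x=0 → posterior Beta(9, 12)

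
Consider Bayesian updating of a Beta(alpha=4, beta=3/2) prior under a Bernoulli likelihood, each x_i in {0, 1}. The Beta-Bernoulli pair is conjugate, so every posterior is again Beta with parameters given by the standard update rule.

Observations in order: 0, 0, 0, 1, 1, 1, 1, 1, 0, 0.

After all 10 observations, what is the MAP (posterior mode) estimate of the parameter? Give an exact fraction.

obs 1: x=0 → posterior Beta(4, 5/2)
obs 2: x=0 → posterior Beta(4, 7/2)
obs 3: x=0 → posterior Beta(4, 9/2)
obs 4: x=1 → posterior Beta(5, 9/2)
obs 5: x=1 → posterior Beta(6, 9/2)
obs 6: x=1 → posterior Beta(7, 9/2)
obs 7: x=1 → posterior Beta(8, 9/2)
obs 8: x=1 → posterior Beta(9, 9/2)
obs 9: x=0 → posterior Beta(9, 11/2)
obs 10: x=0 → posterior Beta(9, 13/2)

16/27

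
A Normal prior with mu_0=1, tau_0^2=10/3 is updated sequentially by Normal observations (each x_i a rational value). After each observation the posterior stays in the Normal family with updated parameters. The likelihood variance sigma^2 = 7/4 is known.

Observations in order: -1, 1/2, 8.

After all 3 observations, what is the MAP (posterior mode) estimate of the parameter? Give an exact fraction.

obs 1: x=-1 → posterior Normal(-19/61, 70/61)
obs 2: x=1/2 → posterior Normal(1/101, 70/101)
obs 3: x=8 → posterior Normal(107/47, 70/141)

107/47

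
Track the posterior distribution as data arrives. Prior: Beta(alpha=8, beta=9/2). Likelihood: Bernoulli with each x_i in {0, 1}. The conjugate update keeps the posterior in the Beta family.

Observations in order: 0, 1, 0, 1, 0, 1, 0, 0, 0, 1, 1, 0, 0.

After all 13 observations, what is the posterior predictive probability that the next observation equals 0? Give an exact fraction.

obs 1: x=0 → posterior Beta(8, 11/2)
obs 2: x=1 → posterior Beta(9, 11/2)
obs 3: x=0 → posterior Beta(9, 13/2)
obs 4: x=1 → posterior Beta(10, 13/2)
obs 5: x=0 → posterior Beta(10, 15/2)
obs 6: x=1 → posterior Beta(11, 15/2)
obs 7: x=0 → posterior Beta(11, 17/2)
obs 8: x=0 → posterior Beta(11, 19/2)
obs 9: x=0 → posterior Beta(11, 21/2)
obs 10: x=1 → posterior Beta(12, 21/2)
obs 11: x=1 → posterior Beta(13, 21/2)
obs 12: x=0 → posterior Beta(13, 23/2)
obs 13: x=0 → posterior Beta(13, 25/2)

25/51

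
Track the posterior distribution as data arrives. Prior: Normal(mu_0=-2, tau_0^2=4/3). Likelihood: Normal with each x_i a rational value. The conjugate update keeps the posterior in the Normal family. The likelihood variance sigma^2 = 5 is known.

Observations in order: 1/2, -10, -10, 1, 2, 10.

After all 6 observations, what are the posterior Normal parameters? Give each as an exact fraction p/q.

mu_0=-56/39, tau_0^2=20/39

obs 1: x=1/2 → posterior Normal(-28/19, 20/19)
obs 2: x=-10 → posterior Normal(-68/23, 20/23)
obs 3: x=-10 → posterior Normal(-4, 20/27)
obs 4: x=1 → posterior Normal(-104/31, 20/31)
obs 5: x=2 → posterior Normal(-96/35, 4/7)
obs 6: x=10 → posterior Normal(-56/39, 20/39)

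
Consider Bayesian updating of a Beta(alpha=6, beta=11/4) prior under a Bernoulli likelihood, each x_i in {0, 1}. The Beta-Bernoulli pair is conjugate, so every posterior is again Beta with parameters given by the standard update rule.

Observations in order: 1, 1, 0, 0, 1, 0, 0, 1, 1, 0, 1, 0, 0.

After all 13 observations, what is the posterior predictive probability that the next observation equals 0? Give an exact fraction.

13/29

obs 1: x=1 → posterior Beta(7, 11/4)
obs 2: x=1 → posterior Beta(8, 11/4)
obs 3: x=0 → posterior Beta(8, 15/4)
obs 4: x=0 → posterior Beta(8, 19/4)
obs 5: x=1 → posterior Beta(9, 19/4)
obs 6: x=0 → posterior Beta(9, 23/4)
obs 7: x=0 → posterior Beta(9, 27/4)
obs 8: x=1 → posterior Beta(10, 27/4)
obs 9: x=1 → posterior Beta(11, 27/4)
obs 10: x=0 → posterior Beta(11, 31/4)
obs 11: x=1 → posterior Beta(12, 31/4)
obs 12: x=0 → posterior Beta(12, 35/4)
obs 13: x=0 → posterior Beta(12, 39/4)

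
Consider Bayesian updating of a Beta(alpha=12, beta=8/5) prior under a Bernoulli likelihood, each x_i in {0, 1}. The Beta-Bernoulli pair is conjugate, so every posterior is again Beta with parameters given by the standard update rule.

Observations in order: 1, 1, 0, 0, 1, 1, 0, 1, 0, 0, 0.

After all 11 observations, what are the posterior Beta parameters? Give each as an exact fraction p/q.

alpha=17, beta=38/5

obs 1: x=1 → posterior Beta(13, 8/5)
obs 2: x=1 → posterior Beta(14, 8/5)
obs 3: x=0 → posterior Beta(14, 13/5)
obs 4: x=0 → posterior Beta(14, 18/5)
obs 5: x=1 → posterior Beta(15, 18/5)
obs 6: x=1 → posterior Beta(16, 18/5)
obs 7: x=0 → posterior Beta(16, 23/5)
obs 8: x=1 → posterior Beta(17, 23/5)
obs 9: x=0 → posterior Beta(17, 28/5)
obs 10: x=0 → posterior Beta(17, 33/5)
obs 11: x=0 → posterior Beta(17, 38/5)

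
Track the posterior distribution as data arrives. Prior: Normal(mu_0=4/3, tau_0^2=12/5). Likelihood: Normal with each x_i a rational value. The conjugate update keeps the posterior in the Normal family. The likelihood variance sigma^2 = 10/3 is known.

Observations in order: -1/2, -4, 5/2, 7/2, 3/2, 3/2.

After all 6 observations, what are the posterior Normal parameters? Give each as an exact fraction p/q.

mu_0=49/57, tau_0^2=60/133

obs 1: x=-1/2 → posterior Normal(73/129, 60/43)
obs 2: x=-4 → posterior Normal(-143/183, 60/61)
obs 3: x=5/2 → posterior Normal(-8/237, 60/79)
obs 4: x=7/2 → posterior Normal(181/291, 60/97)
obs 5: x=3/2 → posterior Normal(262/345, 12/23)
obs 6: x=3/2 → posterior Normal(49/57, 60/133)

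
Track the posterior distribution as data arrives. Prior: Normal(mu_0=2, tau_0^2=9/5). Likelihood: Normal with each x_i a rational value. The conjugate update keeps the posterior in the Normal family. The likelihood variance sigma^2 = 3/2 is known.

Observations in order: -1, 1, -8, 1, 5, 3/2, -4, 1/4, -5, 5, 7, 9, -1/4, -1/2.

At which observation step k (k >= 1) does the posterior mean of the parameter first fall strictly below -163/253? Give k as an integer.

k = 3

obs 1: x=-1 → posterior Normal(4/11, 9/11)
obs 2: x=1 → posterior Normal(10/17, 9/17)
obs 3: x=-8 → posterior Normal(-38/23, 9/23)
obs 4: x=1 → posterior Normal(-32/29, 9/29)
obs 5: x=5 → posterior Normal(-2/35, 9/35)
obs 6: x=3/2 → posterior Normal(7/41, 9/41)
obs 7: x=-4 → posterior Normal(-17/47, 9/47)
obs 8: x=1/4 → posterior Normal(-31/106, 9/53)
obs 9: x=-5 → posterior Normal(-91/118, 9/59)
obs 10: x=5 → posterior Normal(-31/130, 9/65)
obs 11: x=7 → posterior Normal(53/142, 9/71)
obs 12: x=9 → posterior Normal(23/22, 9/77)
obs 13: x=-1/4 → posterior Normal(79/83, 9/83)
obs 14: x=-1/2 → posterior Normal(76/89, 9/89)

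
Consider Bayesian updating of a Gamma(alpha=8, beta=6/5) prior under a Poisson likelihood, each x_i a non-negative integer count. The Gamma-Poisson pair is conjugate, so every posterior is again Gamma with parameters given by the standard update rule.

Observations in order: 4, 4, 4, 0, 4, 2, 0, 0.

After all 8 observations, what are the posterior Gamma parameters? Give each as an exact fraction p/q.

alpha=26, beta=46/5

obs 1: x=4 → posterior Gamma(12, 11/5)
obs 2: x=4 → posterior Gamma(16, 16/5)
obs 3: x=4 → posterior Gamma(20, 21/5)
obs 4: x=0 → posterior Gamma(20, 26/5)
obs 5: x=4 → posterior Gamma(24, 31/5)
obs 6: x=2 → posterior Gamma(26, 36/5)
obs 7: x=0 → posterior Gamma(26, 41/5)
obs 8: x=0 → posterior Gamma(26, 46/5)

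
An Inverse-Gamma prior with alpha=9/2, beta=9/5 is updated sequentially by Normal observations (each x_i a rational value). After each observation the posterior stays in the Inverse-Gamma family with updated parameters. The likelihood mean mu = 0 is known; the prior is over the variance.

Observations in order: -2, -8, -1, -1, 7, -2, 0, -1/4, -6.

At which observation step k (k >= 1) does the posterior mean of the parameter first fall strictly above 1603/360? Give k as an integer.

k = 2

obs 1: x=-2 → posterior Inverse-Gamma(5, 19/5)
obs 2: x=-8 → posterior Inverse-Gamma(11/2, 179/5)
obs 3: x=-1 → posterior Inverse-Gamma(6, 363/10)
obs 4: x=-1 → posterior Inverse-Gamma(13/2, 184/5)
obs 5: x=7 → posterior Inverse-Gamma(7, 613/10)
obs 6: x=-2 → posterior Inverse-Gamma(15/2, 633/10)
obs 7: x=0 → posterior Inverse-Gamma(8, 633/10)
obs 8: x=-1/4 → posterior Inverse-Gamma(17/2, 10133/160)
obs 9: x=-6 → posterior Inverse-Gamma(9, 13013/160)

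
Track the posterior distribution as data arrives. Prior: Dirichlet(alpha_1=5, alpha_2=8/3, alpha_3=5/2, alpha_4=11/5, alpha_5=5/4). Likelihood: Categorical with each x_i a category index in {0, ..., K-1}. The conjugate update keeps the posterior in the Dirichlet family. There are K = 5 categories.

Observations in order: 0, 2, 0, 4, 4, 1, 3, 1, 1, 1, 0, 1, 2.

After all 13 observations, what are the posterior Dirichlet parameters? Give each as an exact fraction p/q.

alpha_1=8, alpha_2=23/3, alpha_3=9/2, alpha_4=16/5, alpha_5=13/4

obs 1: x=0 → posterior Dirichlet(6, 8/3, 5/2, 11/5, 5/4)
obs 2: x=2 → posterior Dirichlet(6, 8/3, 7/2, 11/5, 5/4)
obs 3: x=0 → posterior Dirichlet(7, 8/3, 7/2, 11/5, 5/4)
obs 4: x=4 → posterior Dirichlet(7, 8/3, 7/2, 11/5, 9/4)
obs 5: x=4 → posterior Dirichlet(7, 8/3, 7/2, 11/5, 13/4)
obs 6: x=1 → posterior Dirichlet(7, 11/3, 7/2, 11/5, 13/4)
obs 7: x=3 → posterior Dirichlet(7, 11/3, 7/2, 16/5, 13/4)
obs 8: x=1 → posterior Dirichlet(7, 14/3, 7/2, 16/5, 13/4)
obs 9: x=1 → posterior Dirichlet(7, 17/3, 7/2, 16/5, 13/4)
obs 10: x=1 → posterior Dirichlet(7, 20/3, 7/2, 16/5, 13/4)
obs 11: x=0 → posterior Dirichlet(8, 20/3, 7/2, 16/5, 13/4)
obs 12: x=1 → posterior Dirichlet(8, 23/3, 7/2, 16/5, 13/4)
obs 13: x=2 → posterior Dirichlet(8, 23/3, 9/2, 16/5, 13/4)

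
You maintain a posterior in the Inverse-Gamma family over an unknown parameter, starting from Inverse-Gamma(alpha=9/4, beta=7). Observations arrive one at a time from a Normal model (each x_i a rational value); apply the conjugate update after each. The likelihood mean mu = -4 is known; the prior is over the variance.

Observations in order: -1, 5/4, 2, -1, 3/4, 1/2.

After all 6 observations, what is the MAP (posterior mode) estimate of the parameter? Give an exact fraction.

obs 1: x=-1 → posterior Inverse-Gamma(11/4, 23/2)
obs 2: x=5/4 → posterior Inverse-Gamma(13/4, 809/32)
obs 3: x=2 → posterior Inverse-Gamma(15/4, 1385/32)
obs 4: x=-1 → posterior Inverse-Gamma(17/4, 1529/32)
obs 5: x=3/4 → posterior Inverse-Gamma(19/4, 945/16)
obs 6: x=1/2 → posterior Inverse-Gamma(21/4, 1107/16)

1107/100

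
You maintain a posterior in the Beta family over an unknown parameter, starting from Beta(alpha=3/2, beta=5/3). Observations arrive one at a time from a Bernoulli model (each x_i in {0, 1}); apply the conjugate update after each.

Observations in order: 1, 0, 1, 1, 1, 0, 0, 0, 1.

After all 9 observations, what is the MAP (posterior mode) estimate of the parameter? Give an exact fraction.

33/61

obs 1: x=1 → posterior Beta(5/2, 5/3)
obs 2: x=0 → posterior Beta(5/2, 8/3)
obs 3: x=1 → posterior Beta(7/2, 8/3)
obs 4: x=1 → posterior Beta(9/2, 8/3)
obs 5: x=1 → posterior Beta(11/2, 8/3)
obs 6: x=0 → posterior Beta(11/2, 11/3)
obs 7: x=0 → posterior Beta(11/2, 14/3)
obs 8: x=0 → posterior Beta(11/2, 17/3)
obs 9: x=1 → posterior Beta(13/2, 17/3)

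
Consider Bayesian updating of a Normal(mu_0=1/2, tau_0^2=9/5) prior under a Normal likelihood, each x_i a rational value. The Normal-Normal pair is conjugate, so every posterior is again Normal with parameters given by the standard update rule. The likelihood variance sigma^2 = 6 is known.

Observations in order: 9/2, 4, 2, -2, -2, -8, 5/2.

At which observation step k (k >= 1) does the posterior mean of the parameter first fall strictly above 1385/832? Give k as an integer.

k = 2

obs 1: x=9/2 → posterior Normal(37/26, 18/13)
obs 2: x=4 → posterior Normal(61/32, 9/8)
obs 3: x=2 → posterior Normal(73/38, 18/19)
obs 4: x=-2 → posterior Normal(61/44, 9/11)
obs 5: x=-2 → posterior Normal(49/50, 18/25)
obs 6: x=-8 → posterior Normal(1/56, 9/14)
obs 7: x=5/2 → posterior Normal(8/31, 18/31)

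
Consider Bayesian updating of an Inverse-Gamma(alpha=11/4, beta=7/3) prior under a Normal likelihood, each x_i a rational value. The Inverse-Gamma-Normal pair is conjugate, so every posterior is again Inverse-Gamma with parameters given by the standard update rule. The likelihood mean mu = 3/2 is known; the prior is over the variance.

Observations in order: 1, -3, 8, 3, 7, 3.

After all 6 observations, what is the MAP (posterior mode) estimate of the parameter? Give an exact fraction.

613/81

obs 1: x=1 → posterior Inverse-Gamma(13/4, 59/24)
obs 2: x=-3 → posterior Inverse-Gamma(15/4, 151/12)
obs 3: x=8 → posterior Inverse-Gamma(17/4, 809/24)
obs 4: x=3 → posterior Inverse-Gamma(19/4, 209/6)
obs 5: x=7 → posterior Inverse-Gamma(21/4, 1199/24)
obs 6: x=3 → posterior Inverse-Gamma(23/4, 613/12)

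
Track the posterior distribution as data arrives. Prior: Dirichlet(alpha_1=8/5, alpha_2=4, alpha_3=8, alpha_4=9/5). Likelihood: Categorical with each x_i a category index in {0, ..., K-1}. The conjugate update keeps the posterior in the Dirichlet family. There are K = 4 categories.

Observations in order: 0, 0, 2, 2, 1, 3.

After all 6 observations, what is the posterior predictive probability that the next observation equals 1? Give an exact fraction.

obs 1: x=0 → posterior Dirichlet(13/5, 4, 8, 9/5)
obs 2: x=0 → posterior Dirichlet(18/5, 4, 8, 9/5)
obs 3: x=2 → posterior Dirichlet(18/5, 4, 9, 9/5)
obs 4: x=2 → posterior Dirichlet(18/5, 4, 10, 9/5)
obs 5: x=1 → posterior Dirichlet(18/5, 5, 10, 9/5)
obs 6: x=3 → posterior Dirichlet(18/5, 5, 10, 14/5)

25/107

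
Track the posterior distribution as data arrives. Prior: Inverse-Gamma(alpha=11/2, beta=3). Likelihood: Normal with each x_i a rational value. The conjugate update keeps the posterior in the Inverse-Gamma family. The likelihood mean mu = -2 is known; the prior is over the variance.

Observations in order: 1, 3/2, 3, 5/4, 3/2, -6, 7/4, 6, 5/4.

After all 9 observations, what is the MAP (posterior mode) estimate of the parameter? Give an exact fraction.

obs 1: x=1 → posterior Inverse-Gamma(6, 15/2)
obs 2: x=3/2 → posterior Inverse-Gamma(13/2, 109/8)
obs 3: x=3 → posterior Inverse-Gamma(7, 209/8)
obs 4: x=5/4 → posterior Inverse-Gamma(15/2, 1005/32)
obs 5: x=3/2 → posterior Inverse-Gamma(8, 1201/32)
obs 6: x=-6 → posterior Inverse-Gamma(17/2, 1457/32)
obs 7: x=7/4 → posterior Inverse-Gamma(9, 841/16)
obs 8: x=6 → posterior Inverse-Gamma(19/2, 1353/16)
obs 9: x=5/4 → posterior Inverse-Gamma(10, 2875/32)

2875/352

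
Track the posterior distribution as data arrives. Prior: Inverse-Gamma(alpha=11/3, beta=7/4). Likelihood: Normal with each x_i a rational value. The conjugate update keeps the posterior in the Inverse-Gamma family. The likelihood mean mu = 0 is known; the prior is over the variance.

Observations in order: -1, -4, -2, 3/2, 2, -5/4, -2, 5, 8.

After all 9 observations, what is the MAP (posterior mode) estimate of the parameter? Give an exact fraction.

obs 1: x=-1 → posterior Inverse-Gamma(25/6, 9/4)
obs 2: x=-4 → posterior Inverse-Gamma(14/3, 41/4)
obs 3: x=-2 → posterior Inverse-Gamma(31/6, 49/4)
obs 4: x=3/2 → posterior Inverse-Gamma(17/3, 107/8)
obs 5: x=2 → posterior Inverse-Gamma(37/6, 123/8)
obs 6: x=-5/4 → posterior Inverse-Gamma(20/3, 517/32)
obs 7: x=-2 → posterior Inverse-Gamma(43/6, 581/32)
obs 8: x=5 → posterior Inverse-Gamma(23/3, 981/32)
obs 9: x=8 → posterior Inverse-Gamma(49/6, 2005/32)

1203/176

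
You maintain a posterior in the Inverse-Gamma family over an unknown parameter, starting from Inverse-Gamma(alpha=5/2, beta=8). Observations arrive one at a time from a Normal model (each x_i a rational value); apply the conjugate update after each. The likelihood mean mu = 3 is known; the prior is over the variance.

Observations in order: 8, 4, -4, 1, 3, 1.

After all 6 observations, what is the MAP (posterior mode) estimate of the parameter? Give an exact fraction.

99/13

obs 1: x=8 → posterior Inverse-Gamma(3, 41/2)
obs 2: x=4 → posterior Inverse-Gamma(7/2, 21)
obs 3: x=-4 → posterior Inverse-Gamma(4, 91/2)
obs 4: x=1 → posterior Inverse-Gamma(9/2, 95/2)
obs 5: x=3 → posterior Inverse-Gamma(5, 95/2)
obs 6: x=1 → posterior Inverse-Gamma(11/2, 99/2)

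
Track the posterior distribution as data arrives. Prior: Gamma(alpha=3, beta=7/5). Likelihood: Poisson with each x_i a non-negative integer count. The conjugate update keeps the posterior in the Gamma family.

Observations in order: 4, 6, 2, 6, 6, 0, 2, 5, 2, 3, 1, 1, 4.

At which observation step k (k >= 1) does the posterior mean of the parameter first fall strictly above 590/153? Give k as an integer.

obs 1: x=4 → posterior Gamma(7, 12/5)
obs 2: x=6 → posterior Gamma(13, 17/5)
obs 3: x=2 → posterior Gamma(15, 22/5)
obs 4: x=6 → posterior Gamma(21, 27/5)
obs 5: x=6 → posterior Gamma(27, 32/5)
obs 6: x=0 → posterior Gamma(27, 37/5)
obs 7: x=2 → posterior Gamma(29, 42/5)
obs 8: x=5 → posterior Gamma(34, 47/5)
obs 9: x=2 → posterior Gamma(36, 52/5)
obs 10: x=3 → posterior Gamma(39, 57/5)
obs 11: x=1 → posterior Gamma(40, 62/5)
obs 12: x=1 → posterior Gamma(41, 67/5)
obs 13: x=4 → posterior Gamma(45, 72/5)

k = 4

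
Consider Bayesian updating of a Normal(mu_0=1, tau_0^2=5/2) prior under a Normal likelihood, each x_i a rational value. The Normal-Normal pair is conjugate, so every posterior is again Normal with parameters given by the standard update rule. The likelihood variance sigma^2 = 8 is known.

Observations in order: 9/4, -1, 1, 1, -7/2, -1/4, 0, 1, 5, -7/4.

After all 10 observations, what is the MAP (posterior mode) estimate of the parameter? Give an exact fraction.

obs 1: x=9/4 → posterior Normal(109/84, 40/21)
obs 2: x=-1 → posterior Normal(89/104, 20/13)
obs 3: x=1 → posterior Normal(109/124, 40/31)
obs 4: x=1 → posterior Normal(43/48, 10/9)
obs 5: x=-7/2 → posterior Normal(59/164, 40/41)
obs 6: x=-1/4 → posterior Normal(27/92, 20/23)
obs 7: x=0 → posterior Normal(9/34, 40/51)
obs 8: x=1 → posterior Normal(37/112, 5/7)
obs 9: x=5 → posterior Normal(87/122, 40/61)
obs 10: x=-7/4 → posterior Normal(139/264, 20/33)

139/264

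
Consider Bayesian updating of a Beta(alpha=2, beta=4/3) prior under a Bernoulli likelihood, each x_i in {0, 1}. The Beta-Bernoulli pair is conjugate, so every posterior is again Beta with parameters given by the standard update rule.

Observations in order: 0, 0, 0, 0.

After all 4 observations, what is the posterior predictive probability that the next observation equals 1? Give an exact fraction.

obs 1: x=0 → posterior Beta(2, 7/3)
obs 2: x=0 → posterior Beta(2, 10/3)
obs 3: x=0 → posterior Beta(2, 13/3)
obs 4: x=0 → posterior Beta(2, 16/3)

3/11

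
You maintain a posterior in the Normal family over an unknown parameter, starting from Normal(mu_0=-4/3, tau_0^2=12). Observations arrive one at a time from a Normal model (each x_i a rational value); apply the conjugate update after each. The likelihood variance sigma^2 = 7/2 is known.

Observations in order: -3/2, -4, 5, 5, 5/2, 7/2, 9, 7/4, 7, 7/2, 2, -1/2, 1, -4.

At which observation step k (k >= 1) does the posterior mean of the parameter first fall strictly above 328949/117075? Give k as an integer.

obs 1: x=-3/2 → posterior Normal(-136/93, 84/31)
obs 2: x=-4 → posterior Normal(-424/165, 84/55)
obs 3: x=5 → posterior Normal(-64/237, 84/79)
obs 4: x=5 → posterior Normal(296/309, 84/103)
obs 5: x=5/2 → posterior Normal(476/381, 84/127)
obs 6: x=7/2 → posterior Normal(728/453, 84/151)
obs 7: x=9 → posterior Normal(1376/525, 12/25)
obs 8: x=7/4 → posterior Normal(1502/597, 84/199)
obs 9: x=7 → posterior Normal(2006/669, 84/223)
obs 10: x=7/2 → posterior Normal(2258/741, 84/247)
obs 11: x=2 → posterior Normal(2402/813, 84/271)
obs 12: x=-1/2 → posterior Normal(2366/885, 84/295)
obs 13: x=1 → posterior Normal(2438/957, 84/319)
obs 14: x=-4 → posterior Normal(2150/1029, 12/49)

k = 9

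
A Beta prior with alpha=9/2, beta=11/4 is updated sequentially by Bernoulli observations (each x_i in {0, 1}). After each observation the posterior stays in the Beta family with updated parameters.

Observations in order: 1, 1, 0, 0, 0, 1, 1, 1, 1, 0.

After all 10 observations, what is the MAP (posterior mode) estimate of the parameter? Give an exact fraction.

38/61

obs 1: x=1 → posterior Beta(11/2, 11/4)
obs 2: x=1 → posterior Beta(13/2, 11/4)
obs 3: x=0 → posterior Beta(13/2, 15/4)
obs 4: x=0 → posterior Beta(13/2, 19/4)
obs 5: x=0 → posterior Beta(13/2, 23/4)
obs 6: x=1 → posterior Beta(15/2, 23/4)
obs 7: x=1 → posterior Beta(17/2, 23/4)
obs 8: x=1 → posterior Beta(19/2, 23/4)
obs 9: x=1 → posterior Beta(21/2, 23/4)
obs 10: x=0 → posterior Beta(21/2, 27/4)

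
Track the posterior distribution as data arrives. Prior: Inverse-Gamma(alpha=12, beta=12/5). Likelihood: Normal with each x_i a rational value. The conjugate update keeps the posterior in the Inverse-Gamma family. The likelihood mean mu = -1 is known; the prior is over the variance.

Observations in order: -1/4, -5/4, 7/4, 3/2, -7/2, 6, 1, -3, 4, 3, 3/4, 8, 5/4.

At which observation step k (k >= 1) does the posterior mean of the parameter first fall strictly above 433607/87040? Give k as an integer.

k = 12

obs 1: x=-1/4 → posterior Inverse-Gamma(25/2, 429/160)
obs 2: x=-5/4 → posterior Inverse-Gamma(13, 217/80)
obs 3: x=7/4 → posterior Inverse-Gamma(27/2, 1039/160)
obs 4: x=3/2 → posterior Inverse-Gamma(14, 1539/160)
obs 5: x=-7/2 → posterior Inverse-Gamma(29/2, 2039/160)
obs 6: x=6 → posterior Inverse-Gamma(15, 5959/160)
obs 7: x=1 → posterior Inverse-Gamma(31/2, 6279/160)
obs 8: x=-3 → posterior Inverse-Gamma(16, 6599/160)
obs 9: x=4 → posterior Inverse-Gamma(33/2, 8599/160)
obs 10: x=3 → posterior Inverse-Gamma(17, 9879/160)
obs 11: x=3/4 → posterior Inverse-Gamma(35/2, 2531/40)
obs 12: x=8 → posterior Inverse-Gamma(18, 4151/40)
obs 13: x=5/4 → posterior Inverse-Gamma(37/2, 17009/160)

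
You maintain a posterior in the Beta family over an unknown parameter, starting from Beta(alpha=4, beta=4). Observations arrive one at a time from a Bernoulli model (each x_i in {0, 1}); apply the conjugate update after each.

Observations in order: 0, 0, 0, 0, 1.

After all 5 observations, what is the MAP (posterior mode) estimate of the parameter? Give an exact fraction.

obs 1: x=0 → posterior Beta(4, 5)
obs 2: x=0 → posterior Beta(4, 6)
obs 3: x=0 → posterior Beta(4, 7)
obs 4: x=0 → posterior Beta(4, 8)
obs 5: x=1 → posterior Beta(5, 8)

4/11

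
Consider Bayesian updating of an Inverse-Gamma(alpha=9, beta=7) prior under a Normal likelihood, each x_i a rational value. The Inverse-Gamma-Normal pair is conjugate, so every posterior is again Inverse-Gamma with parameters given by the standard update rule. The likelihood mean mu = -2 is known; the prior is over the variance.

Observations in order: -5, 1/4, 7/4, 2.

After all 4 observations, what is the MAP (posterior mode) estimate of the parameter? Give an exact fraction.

obs 1: x=-5 → posterior Inverse-Gamma(19/2, 23/2)
obs 2: x=1/4 → posterior Inverse-Gamma(10, 449/32)
obs 3: x=7/4 → posterior Inverse-Gamma(21/2, 337/16)
obs 4: x=2 → posterior Inverse-Gamma(11, 465/16)

155/64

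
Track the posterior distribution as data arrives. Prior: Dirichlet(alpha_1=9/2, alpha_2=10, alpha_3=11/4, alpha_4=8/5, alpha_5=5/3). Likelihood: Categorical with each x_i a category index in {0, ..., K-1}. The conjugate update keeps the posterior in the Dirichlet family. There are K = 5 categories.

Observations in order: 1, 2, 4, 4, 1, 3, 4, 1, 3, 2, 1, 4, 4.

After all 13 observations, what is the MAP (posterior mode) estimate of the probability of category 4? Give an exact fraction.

340/1711

obs 1: x=1 → posterior Dirichlet(9/2, 11, 11/4, 8/5, 5/3)
obs 2: x=2 → posterior Dirichlet(9/2, 11, 15/4, 8/5, 5/3)
obs 3: x=4 → posterior Dirichlet(9/2, 11, 15/4, 8/5, 8/3)
obs 4: x=4 → posterior Dirichlet(9/2, 11, 15/4, 8/5, 11/3)
obs 5: x=1 → posterior Dirichlet(9/2, 12, 15/4, 8/5, 11/3)
obs 6: x=3 → posterior Dirichlet(9/2, 12, 15/4, 13/5, 11/3)
obs 7: x=4 → posterior Dirichlet(9/2, 12, 15/4, 13/5, 14/3)
obs 8: x=1 → posterior Dirichlet(9/2, 13, 15/4, 13/5, 14/3)
obs 9: x=3 → posterior Dirichlet(9/2, 13, 15/4, 18/5, 14/3)
obs 10: x=2 → posterior Dirichlet(9/2, 13, 19/4, 18/5, 14/3)
obs 11: x=1 → posterior Dirichlet(9/2, 14, 19/4, 18/5, 14/3)
obs 12: x=4 → posterior Dirichlet(9/2, 14, 19/4, 18/5, 17/3)
obs 13: x=4 → posterior Dirichlet(9/2, 14, 19/4, 18/5, 20/3)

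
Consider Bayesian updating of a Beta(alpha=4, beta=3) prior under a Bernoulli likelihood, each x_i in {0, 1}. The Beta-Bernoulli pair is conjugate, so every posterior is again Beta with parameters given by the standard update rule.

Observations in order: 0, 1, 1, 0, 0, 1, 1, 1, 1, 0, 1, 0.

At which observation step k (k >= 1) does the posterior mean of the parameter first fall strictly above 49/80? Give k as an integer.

obs 1: x=0 → posterior Beta(4, 4)
obs 2: x=1 → posterior Beta(5, 4)
obs 3: x=1 → posterior Beta(6, 4)
obs 4: x=0 → posterior Beta(6, 5)
obs 5: x=0 → posterior Beta(6, 6)
obs 6: x=1 → posterior Beta(7, 6)
obs 7: x=1 → posterior Beta(8, 6)
obs 8: x=1 → posterior Beta(9, 6)
obs 9: x=1 → posterior Beta(10, 6)
obs 10: x=0 → posterior Beta(10, 7)
obs 11: x=1 → posterior Beta(11, 7)
obs 12: x=0 → posterior Beta(11, 8)

k = 9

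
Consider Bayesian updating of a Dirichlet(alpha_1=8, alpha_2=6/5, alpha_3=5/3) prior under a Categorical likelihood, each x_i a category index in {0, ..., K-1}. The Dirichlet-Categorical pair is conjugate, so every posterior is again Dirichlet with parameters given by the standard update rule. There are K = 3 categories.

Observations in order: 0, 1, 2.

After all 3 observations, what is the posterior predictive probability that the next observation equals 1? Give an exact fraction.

obs 1: x=0 → posterior Dirichlet(9, 6/5, 5/3)
obs 2: x=1 → posterior Dirichlet(9, 11/5, 5/3)
obs 3: x=2 → posterior Dirichlet(9, 11/5, 8/3)

33/208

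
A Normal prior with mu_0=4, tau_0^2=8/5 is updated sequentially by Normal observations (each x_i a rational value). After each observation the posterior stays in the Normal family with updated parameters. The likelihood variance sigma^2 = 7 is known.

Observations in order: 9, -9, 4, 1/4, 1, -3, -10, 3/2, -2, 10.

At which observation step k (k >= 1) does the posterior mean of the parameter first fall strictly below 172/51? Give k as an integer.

obs 1: x=9 → posterior Normal(212/43, 56/43)
obs 2: x=-9 → posterior Normal(140/51, 56/51)
obs 3: x=4 → posterior Normal(172/59, 56/59)
obs 4: x=1/4 → posterior Normal(174/67, 56/67)
obs 5: x=1 → posterior Normal(182/75, 56/75)
obs 6: x=-3 → posterior Normal(158/83, 56/83)
obs 7: x=-10 → posterior Normal(6/7, 8/13)
obs 8: x=3/2 → posterior Normal(10/11, 56/99)
obs 9: x=-2 → posterior Normal(74/107, 56/107)
obs 10: x=10 → posterior Normal(154/115, 56/115)

k = 2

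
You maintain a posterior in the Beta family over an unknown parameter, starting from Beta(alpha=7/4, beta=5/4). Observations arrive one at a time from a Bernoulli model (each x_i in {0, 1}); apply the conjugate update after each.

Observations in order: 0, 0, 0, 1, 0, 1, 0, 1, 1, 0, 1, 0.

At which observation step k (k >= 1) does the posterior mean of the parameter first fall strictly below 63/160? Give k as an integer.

k = 2

obs 1: x=0 → posterior Beta(7/4, 9/4)
obs 2: x=0 → posterior Beta(7/4, 13/4)
obs 3: x=0 → posterior Beta(7/4, 17/4)
obs 4: x=1 → posterior Beta(11/4, 17/4)
obs 5: x=0 → posterior Beta(11/4, 21/4)
obs 6: x=1 → posterior Beta(15/4, 21/4)
obs 7: x=0 → posterior Beta(15/4, 25/4)
obs 8: x=1 → posterior Beta(19/4, 25/4)
obs 9: x=1 → posterior Beta(23/4, 25/4)
obs 10: x=0 → posterior Beta(23/4, 29/4)
obs 11: x=1 → posterior Beta(27/4, 29/4)
obs 12: x=0 → posterior Beta(27/4, 33/4)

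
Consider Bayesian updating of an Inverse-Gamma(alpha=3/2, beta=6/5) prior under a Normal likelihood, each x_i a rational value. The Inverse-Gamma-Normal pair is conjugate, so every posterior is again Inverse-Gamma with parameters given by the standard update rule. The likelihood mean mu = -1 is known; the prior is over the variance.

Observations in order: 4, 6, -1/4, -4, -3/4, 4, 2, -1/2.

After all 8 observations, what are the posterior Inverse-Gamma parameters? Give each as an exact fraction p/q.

obs 1: x=4 → posterior Inverse-Gamma(2, 137/10)
obs 2: x=6 → posterior Inverse-Gamma(5/2, 191/5)
obs 3: x=-1/4 → posterior Inverse-Gamma(3, 6157/160)
obs 4: x=-4 → posterior Inverse-Gamma(7/2, 6877/160)
obs 5: x=-3/4 → posterior Inverse-Gamma(4, 3441/80)
obs 6: x=4 → posterior Inverse-Gamma(9/2, 4441/80)
obs 7: x=2 → posterior Inverse-Gamma(5, 4801/80)
obs 8: x=-1/2 → posterior Inverse-Gamma(11/2, 4811/80)

alpha=11/2, beta=4811/80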